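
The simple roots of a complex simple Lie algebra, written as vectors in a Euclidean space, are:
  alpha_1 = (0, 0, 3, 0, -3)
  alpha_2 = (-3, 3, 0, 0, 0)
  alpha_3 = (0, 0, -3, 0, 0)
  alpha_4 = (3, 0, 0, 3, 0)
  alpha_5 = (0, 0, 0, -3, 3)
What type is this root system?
B_5

Compute the Cartan integers a_ij = 2(alpha_i, alpha_j)/(alpha_j, alpha_j); the resulting 5x5 Cartan matrix is
[[2, 0, -2, 0, -1], [0, 2, 0, -1, 0], [-1, 0, 2, 0, 0], [0, -1, 0, 2, -1], [-1, 0, 0, -1, 2]].
The roots have two lengths (squared-length ratio 2:1); the short ones are alpha_{3}. The associated Dynkin diagram is a chain of 5 nodes with a double edge at one end; the terminal node there is the unique short simple root (B_5), so the type is B_5 (the algebra so(11)).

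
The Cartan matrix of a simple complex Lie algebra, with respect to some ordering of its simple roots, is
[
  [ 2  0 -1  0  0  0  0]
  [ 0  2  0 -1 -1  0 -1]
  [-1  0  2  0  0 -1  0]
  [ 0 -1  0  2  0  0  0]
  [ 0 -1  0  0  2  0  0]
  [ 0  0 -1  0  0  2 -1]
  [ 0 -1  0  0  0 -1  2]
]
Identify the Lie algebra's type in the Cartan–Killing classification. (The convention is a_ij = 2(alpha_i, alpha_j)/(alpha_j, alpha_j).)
D7

The matrix has rank 7 with 2's on the diagonal. Reading the off-diagonal entries as Dynkin edges (a single edge where a_ij = a_ji = -1; a double or triple edge where a_ij * a_ji = 2 or 3), the diagram is a chain of 5 nodes with a fork of two nodes at one end (D_7). One simple-root ordering that puts it in standard form is (alpha_1, alpha_3, alpha_6, alpha_7, alpha_2, alpha_4, alpha_5). So the algebra is type D_7, i.e. so(14).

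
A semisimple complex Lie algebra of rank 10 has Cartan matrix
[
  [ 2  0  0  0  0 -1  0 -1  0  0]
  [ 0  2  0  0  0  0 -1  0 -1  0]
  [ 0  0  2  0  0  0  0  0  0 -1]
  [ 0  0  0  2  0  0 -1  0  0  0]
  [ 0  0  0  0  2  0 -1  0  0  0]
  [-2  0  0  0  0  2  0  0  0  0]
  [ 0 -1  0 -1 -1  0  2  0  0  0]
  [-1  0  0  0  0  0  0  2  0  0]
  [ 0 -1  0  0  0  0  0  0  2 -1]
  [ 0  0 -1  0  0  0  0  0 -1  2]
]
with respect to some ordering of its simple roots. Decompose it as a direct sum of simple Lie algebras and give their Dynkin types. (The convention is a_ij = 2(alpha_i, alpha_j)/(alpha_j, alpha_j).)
The diagram associated to this matrix has two connected components: the simple roots {alpha_1, alpha_6, alpha_8} form a chain of 3 nodes with a double edge at one end; the terminal node there is the unique long simple root (C_3), and {alpha_2, alpha_3, alpha_4, alpha_5, alpha_7, alpha_9, alpha_10} form a chain of 5 nodes with a fork of two nodes at one end (D_7). A semisimple Lie algebra decomposes uniquely as the direct sum of simple ideals, one per connected component of its Dynkin diagram, so g ≅ C_3 ⊕ D_7 (dimension 21 + 91 = 112).

C3 + D7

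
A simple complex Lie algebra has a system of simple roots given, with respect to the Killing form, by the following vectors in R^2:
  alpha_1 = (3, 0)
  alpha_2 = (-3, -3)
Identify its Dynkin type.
B2

Compute the Cartan integers a_ij = 2(alpha_i, alpha_j)/(alpha_j, alpha_j); the resulting 2x2 Cartan matrix is
[[2, -1], [-2, 2]].
The roots have two lengths (squared-length ratio 2:1); the short ones are alpha_{1}. The associated Dynkin diagram is a chain of 2 nodes with a double edge at one end; the terminal node there is the unique short simple root (B_2), so the type is B_2 (the algebra so(5)).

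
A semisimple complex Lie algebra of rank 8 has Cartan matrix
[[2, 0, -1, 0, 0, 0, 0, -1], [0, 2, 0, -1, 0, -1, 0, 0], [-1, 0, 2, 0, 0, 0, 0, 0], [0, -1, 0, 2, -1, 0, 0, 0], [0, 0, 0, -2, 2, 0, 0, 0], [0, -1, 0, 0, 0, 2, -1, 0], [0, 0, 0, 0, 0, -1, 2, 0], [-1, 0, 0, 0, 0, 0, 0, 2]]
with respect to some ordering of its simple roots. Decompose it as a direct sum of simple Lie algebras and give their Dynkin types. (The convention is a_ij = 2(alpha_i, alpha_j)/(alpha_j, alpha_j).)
A_3 + C_5

The diagram associated to this matrix has two connected components: the simple roots {alpha_1, alpha_3, alpha_8} form a chain of 3 nodes with single edges (A_3), and {alpha_2, alpha_4, alpha_5, alpha_6, alpha_7} form a chain of 5 nodes with a double edge at one end; the terminal node there is the unique long simple root (C_5). A semisimple Lie algebra decomposes uniquely as the direct sum of simple ideals, one per connected component of its Dynkin diagram, so g ≅ A_3 ⊕ C_5 (dimension 15 + 55 = 70).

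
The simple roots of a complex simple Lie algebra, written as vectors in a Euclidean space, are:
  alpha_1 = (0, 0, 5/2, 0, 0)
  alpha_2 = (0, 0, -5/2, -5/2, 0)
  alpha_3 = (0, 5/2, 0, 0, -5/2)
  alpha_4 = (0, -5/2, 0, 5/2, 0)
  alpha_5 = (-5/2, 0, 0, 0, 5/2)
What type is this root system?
B5

Compute the Cartan integers a_ij = 2(alpha_i, alpha_j)/(alpha_j, alpha_j); the resulting 5x5 Cartan matrix is
[[2, -1, 0, 0, 0], [-2, 2, 0, -1, 0], [0, 0, 2, -1, -1], [0, -1, -1, 2, 0], [0, 0, -1, 0, 2]].
The roots have two lengths (squared-length ratio 2:1); the short ones are alpha_{1}. The associated Dynkin diagram is a chain of 5 nodes with a double edge at one end; the terminal node there is the unique short simple root (B_5), so the type is B_5 (the algebra so(11)).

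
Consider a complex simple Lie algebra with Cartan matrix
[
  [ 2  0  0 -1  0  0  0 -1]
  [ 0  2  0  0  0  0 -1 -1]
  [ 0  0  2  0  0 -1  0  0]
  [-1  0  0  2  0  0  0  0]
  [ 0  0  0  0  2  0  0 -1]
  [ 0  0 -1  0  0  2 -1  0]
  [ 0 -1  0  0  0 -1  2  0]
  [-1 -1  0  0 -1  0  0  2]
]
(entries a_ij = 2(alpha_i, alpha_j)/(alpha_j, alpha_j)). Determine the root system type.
E_8

The matrix has rank 8 with 2's on the diagonal. Reading the off-diagonal entries as Dynkin edges (a single edge where a_ij = a_ji = -1; a double or triple edge where a_ij * a_ji = 2 or 3), the diagram is a chain of 7 nodes with one extra node attached to the third node from one end (E_8). One simple-root ordering that puts it in standard form is (alpha_4, alpha_5, alpha_1, alpha_8, alpha_2, alpha_7, alpha_6, alpha_3). So the algebra is type E_8.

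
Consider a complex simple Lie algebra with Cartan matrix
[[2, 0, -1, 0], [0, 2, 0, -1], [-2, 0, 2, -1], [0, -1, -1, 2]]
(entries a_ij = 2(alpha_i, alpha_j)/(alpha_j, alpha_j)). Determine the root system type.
B4

The matrix has rank 4 with 2's on the diagonal. Reading the off-diagonal entries as Dynkin edges (a single edge where a_ij = a_ji = -1; a double or triple edge where a_ij * a_ji = 2 or 3), the diagram is a chain of 4 nodes with a double edge at one end; the terminal node there is the unique short simple root (B_4). One simple-root ordering that puts it in standard form is (alpha_2, alpha_4, alpha_3, alpha_1). So the algebra is type B_4, i.e. so(9).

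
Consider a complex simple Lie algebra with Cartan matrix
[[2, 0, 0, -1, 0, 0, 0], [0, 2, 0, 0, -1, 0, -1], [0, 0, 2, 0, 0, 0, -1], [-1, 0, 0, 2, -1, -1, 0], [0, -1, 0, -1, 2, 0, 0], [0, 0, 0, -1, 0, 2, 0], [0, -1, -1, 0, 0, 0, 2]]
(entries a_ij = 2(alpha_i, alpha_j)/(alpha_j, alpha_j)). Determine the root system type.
The matrix has rank 7 with 2's on the diagonal. Reading the off-diagonal entries as Dynkin edges (a single edge where a_ij = a_ji = -1; a double or triple edge where a_ij * a_ji = 2 or 3), the diagram is a chain of 5 nodes with a fork of two nodes at one end (D_7). One simple-root ordering that puts it in standard form is (alpha_3, alpha_7, alpha_2, alpha_5, alpha_4, alpha_1, alpha_6). So the algebra is type D_7, i.e. so(14).

D7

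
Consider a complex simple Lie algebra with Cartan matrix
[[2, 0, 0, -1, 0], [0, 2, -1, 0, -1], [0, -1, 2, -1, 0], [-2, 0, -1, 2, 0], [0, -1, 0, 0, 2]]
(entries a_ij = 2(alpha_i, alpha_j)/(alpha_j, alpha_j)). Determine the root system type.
The matrix has rank 5 with 2's on the diagonal. Reading the off-diagonal entries as Dynkin edges (a single edge where a_ij = a_ji = -1; a double or triple edge where a_ij * a_ji = 2 or 3), the diagram is a chain of 5 nodes with a double edge at one end; the terminal node there is the unique short simple root (B_5). One simple-root ordering that puts it in standard form is (alpha_5, alpha_2, alpha_3, alpha_4, alpha_1). So the algebra is type B_5, i.e. so(11).

B_5 (so(11))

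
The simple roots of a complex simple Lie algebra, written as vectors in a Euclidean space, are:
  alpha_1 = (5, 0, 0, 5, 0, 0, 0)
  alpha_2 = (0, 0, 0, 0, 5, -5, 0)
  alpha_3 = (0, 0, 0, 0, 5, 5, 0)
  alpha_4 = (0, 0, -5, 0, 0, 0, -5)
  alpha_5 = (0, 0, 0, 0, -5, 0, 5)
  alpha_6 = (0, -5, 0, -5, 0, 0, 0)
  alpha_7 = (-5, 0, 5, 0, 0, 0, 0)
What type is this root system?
D7

Compute the Cartan integers a_ij = 2(alpha_i, alpha_j)/(alpha_j, alpha_j); the resulting 7x7 Cartan matrix is
[[2, 0, 0, 0, 0, -1, -1], [0, 2, 0, 0, -1, 0, 0], [0, 0, 2, 0, -1, 0, 0], [0, 0, 0, 2, -1, 0, -1], [0, -1, -1, -1, 2, 0, 0], [-1, 0, 0, 0, 0, 2, 0], [-1, 0, 0, -1, 0, 0, 2]].
All simple roots have the same length, so the diagram is simply laced. The associated Dynkin diagram is a chain of 5 nodes with a fork of two nodes at one end (D_7), so the type is D_7 (the algebra so(14)).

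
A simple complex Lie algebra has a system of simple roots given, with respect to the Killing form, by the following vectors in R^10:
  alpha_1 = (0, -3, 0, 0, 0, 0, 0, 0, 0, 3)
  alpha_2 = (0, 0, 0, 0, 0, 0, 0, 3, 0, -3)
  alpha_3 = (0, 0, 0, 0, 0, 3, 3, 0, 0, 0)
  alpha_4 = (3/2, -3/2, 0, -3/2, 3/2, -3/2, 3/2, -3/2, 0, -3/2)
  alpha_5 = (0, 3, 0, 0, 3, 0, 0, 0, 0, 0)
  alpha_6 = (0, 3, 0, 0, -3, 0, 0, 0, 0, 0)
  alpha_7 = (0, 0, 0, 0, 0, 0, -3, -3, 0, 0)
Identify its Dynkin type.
type E_7

Compute the Cartan integers a_ij = 2(alpha_i, alpha_j)/(alpha_j, alpha_j); the resulting 7x7 Cartan matrix is
[[2, -1, 0, 0, -1, -1, 0], [-1, 2, 0, 0, 0, 0, -1], [0, 0, 2, 0, 0, 0, -1], [0, 0, 0, 2, 0, -1, 0], [-1, 0, 0, 0, 2, 0, 0], [-1, 0, 0, -1, 0, 2, 0], [0, -1, -1, 0, 0, 0, 2]].
All simple roots have the same length, so the diagram is simply laced. The associated Dynkin diagram is a chain of 6 nodes with one extra node attached to the third node from one end (E_7), so the type is E_7.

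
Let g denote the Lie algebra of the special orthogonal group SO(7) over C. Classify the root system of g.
B_3

This is so(7) with 7 odd, which has dimension 7(7-1)/2 = 21 and rank (7-1)/2 = 3. In the classification of classical Lie algebras, the orthogonal algebra so(2n+1) in an odd number of variables has type B_n; here n = 3, so the Dynkin diagram is a chain of 3 nodes with a double edge at one end; the terminal node there is the unique short simple root (B_3). Hence the type is B_3.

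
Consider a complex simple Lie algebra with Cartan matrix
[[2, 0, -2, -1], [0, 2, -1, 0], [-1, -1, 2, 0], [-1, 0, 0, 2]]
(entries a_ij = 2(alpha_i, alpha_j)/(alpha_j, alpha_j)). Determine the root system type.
The matrix has rank 4 with 2's on the diagonal. Reading the off-diagonal entries as Dynkin edges (a single edge where a_ij = a_ji = -1; a double or triple edge where a_ij * a_ji = 2 or 3), the diagram is a chain of 4 nodes with a double edge between the middle two (F_4). One simple-root ordering that puts it in standard form is (alpha_4, alpha_1, alpha_3, alpha_2). So the algebra is type F_4.

F_4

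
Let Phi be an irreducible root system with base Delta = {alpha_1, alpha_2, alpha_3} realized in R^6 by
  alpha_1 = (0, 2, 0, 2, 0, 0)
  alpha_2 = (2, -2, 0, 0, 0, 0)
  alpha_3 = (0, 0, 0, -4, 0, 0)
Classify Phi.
Compute the Cartan integers a_ij = 2(alpha_i, alpha_j)/(alpha_j, alpha_j); the resulting 3x3 Cartan matrix is
[[2, -1, -1], [-1, 2, 0], [-2, 0, 2]].
The roots have two lengths (squared-length ratio 2:1); the short ones are alpha_{1,2}. The associated Dynkin diagram is a chain of 3 nodes with a double edge at one end; the terminal node there is the unique long simple root (C_3), so the type is C_3 (the algebra sp(6)).

C_3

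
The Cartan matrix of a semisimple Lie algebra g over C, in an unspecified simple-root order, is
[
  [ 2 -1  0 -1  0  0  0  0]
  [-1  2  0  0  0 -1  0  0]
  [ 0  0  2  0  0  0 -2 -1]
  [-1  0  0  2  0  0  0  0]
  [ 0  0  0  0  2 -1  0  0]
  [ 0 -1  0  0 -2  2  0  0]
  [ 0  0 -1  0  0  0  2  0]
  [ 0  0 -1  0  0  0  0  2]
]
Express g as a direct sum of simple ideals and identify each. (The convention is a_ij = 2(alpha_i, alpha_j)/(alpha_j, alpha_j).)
B_3 + B_5

The diagram associated to this matrix has two connected components: the simple roots {alpha_3, alpha_7, alpha_8} form a chain of 3 nodes with a double edge at one end; the terminal node there is the unique short simple root (B_3), and {alpha_1, alpha_2, alpha_4, alpha_5, alpha_6} form a chain of 5 nodes with a double edge at one end; the terminal node there is the unique short simple root (B_5). A semisimple Lie algebra decomposes uniquely as the direct sum of simple ideals, one per connected component of its Dynkin diagram, so g ≅ B_3 ⊕ B_5 (dimension 21 + 55 = 76).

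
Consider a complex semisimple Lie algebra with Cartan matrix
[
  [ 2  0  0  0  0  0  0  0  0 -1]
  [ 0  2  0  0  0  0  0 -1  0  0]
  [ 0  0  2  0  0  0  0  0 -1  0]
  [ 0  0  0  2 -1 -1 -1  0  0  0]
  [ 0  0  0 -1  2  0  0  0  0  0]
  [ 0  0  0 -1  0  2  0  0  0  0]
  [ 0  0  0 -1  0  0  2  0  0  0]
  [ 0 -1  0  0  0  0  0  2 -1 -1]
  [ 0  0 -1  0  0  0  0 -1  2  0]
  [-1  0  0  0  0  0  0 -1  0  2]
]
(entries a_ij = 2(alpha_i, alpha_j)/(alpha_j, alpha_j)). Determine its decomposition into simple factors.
D_4 ⊕ E_6

The diagram associated to this matrix has two connected components: the simple roots {alpha_4, alpha_5, alpha_6, alpha_7} form a chain of 2 nodes with a fork of two nodes at one end (D_4), and {alpha_1, alpha_2, alpha_3, alpha_8, alpha_9, alpha_10} form a chain of 5 nodes with one extra node attached to the third node from one end (E_6). A semisimple Lie algebra decomposes uniquely as the direct sum of simple ideals, one per connected component of its Dynkin diagram, so g ≅ D_4 ⊕ E_6 (dimension 28 + 78 = 106).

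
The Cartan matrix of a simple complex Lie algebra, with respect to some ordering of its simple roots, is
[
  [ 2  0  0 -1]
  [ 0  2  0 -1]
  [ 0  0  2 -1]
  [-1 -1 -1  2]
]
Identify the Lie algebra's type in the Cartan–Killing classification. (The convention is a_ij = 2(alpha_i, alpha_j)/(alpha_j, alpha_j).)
The matrix has rank 4 with 2's on the diagonal. Reading the off-diagonal entries as Dynkin edges (a single edge where a_ij = a_ji = -1; a double or triple edge where a_ij * a_ji = 2 or 3), the diagram is a chain of 2 nodes with a fork of two nodes at one end (D_4). One simple-root ordering that puts it in standard form is (alpha_3, alpha_4, alpha_1, alpha_2). So the algebra is type D_4, i.e. so(8).

D_4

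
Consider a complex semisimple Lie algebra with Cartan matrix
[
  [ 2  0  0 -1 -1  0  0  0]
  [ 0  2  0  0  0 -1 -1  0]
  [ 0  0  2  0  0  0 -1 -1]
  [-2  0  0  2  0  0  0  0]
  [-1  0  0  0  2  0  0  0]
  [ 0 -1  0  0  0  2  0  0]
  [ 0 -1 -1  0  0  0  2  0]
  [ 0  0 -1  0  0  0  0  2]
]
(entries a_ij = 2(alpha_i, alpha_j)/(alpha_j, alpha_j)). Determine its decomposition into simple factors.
The diagram associated to this matrix has two connected components: the simple roots {alpha_2, alpha_3, alpha_6, alpha_7, alpha_8} form a chain of 5 nodes with single edges (A_5), and {alpha_1, alpha_4, alpha_5} form a chain of 3 nodes with a double edge at one end; the terminal node there is the unique long simple root (C_3). A semisimple Lie algebra decomposes uniquely as the direct sum of simple ideals, one per connected component of its Dynkin diagram, so g ≅ A_5 ⊕ C_3 (dimension 35 + 21 = 56).

A_5 (sl(6)) ⊕ C_3 (sp(6))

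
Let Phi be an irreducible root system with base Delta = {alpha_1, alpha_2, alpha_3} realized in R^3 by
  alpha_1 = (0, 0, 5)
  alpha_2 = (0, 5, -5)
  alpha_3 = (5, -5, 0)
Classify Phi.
Compute the Cartan integers a_ij = 2(alpha_i, alpha_j)/(alpha_j, alpha_j); the resulting 3x3 Cartan matrix is
[[2, -1, 0], [-2, 2, -1], [0, -1, 2]].
The roots have two lengths (squared-length ratio 2:1); the short ones are alpha_{1}. The associated Dynkin diagram is a chain of 3 nodes with a double edge at one end; the terminal node there is the unique short simple root (B_3), so the type is B_3 (the algebra so(7)).

B_3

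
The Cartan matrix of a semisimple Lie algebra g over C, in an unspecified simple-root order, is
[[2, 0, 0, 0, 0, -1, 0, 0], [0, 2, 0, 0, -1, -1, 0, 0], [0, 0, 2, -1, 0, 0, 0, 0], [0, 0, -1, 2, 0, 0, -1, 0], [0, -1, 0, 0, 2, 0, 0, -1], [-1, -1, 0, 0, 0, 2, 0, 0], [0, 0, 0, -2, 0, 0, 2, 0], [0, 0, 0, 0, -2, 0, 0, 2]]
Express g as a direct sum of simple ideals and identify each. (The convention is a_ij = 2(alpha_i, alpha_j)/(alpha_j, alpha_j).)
The diagram associated to this matrix has two connected components: the simple roots {alpha_3, alpha_4, alpha_7} form a chain of 3 nodes with a double edge at one end; the terminal node there is the unique long simple root (C_3), and {alpha_1, alpha_2, alpha_5, alpha_6, alpha_8} form a chain of 5 nodes with a double edge at one end; the terminal node there is the unique long simple root (C_5). A semisimple Lie algebra decomposes uniquely as the direct sum of simple ideals, one per connected component of its Dynkin diagram, so g ≅ C_3 ⊕ C_5 (dimension 21 + 55 = 76).

type C_3 ⊕ type C_5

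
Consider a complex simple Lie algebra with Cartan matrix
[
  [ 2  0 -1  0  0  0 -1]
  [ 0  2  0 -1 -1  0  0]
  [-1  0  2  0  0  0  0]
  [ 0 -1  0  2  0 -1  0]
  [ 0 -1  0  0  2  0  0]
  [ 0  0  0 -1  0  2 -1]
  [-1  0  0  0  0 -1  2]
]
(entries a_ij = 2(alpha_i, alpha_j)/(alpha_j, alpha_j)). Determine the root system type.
The matrix has rank 7 with 2's on the diagonal. Reading the off-diagonal entries as Dynkin edges (a single edge where a_ij = a_ji = -1; a double or triple edge where a_ij * a_ji = 2 or 3), the diagram is a chain of 7 nodes with single edges (A_7). One simple-root ordering that puts it in standard form is (alpha_3, alpha_1, alpha_7, alpha_6, alpha_4, alpha_2, alpha_5). So the algebra is type A_7, i.e. sl(8).

A_7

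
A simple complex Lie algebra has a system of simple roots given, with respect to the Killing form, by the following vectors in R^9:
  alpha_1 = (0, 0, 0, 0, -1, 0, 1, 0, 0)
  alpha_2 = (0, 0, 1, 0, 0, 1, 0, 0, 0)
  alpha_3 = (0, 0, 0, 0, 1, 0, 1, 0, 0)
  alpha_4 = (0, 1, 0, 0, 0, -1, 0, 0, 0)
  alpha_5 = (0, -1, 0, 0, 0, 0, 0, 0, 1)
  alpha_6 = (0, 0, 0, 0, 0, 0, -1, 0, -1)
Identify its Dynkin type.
type D_6

Compute the Cartan integers a_ij = 2(alpha_i, alpha_j)/(alpha_j, alpha_j); the resulting 6x6 Cartan matrix is
[[2, 0, 0, 0, 0, -1], [0, 2, 0, -1, 0, 0], [0, 0, 2, 0, 0, -1], [0, -1, 0, 2, -1, 0], [0, 0, 0, -1, 2, -1], [-1, 0, -1, 0, -1, 2]].
All simple roots have the same length, so the diagram is simply laced. The associated Dynkin diagram is a chain of 4 nodes with a fork of two nodes at one end (D_6), so the type is D_6 (the algebra so(12)).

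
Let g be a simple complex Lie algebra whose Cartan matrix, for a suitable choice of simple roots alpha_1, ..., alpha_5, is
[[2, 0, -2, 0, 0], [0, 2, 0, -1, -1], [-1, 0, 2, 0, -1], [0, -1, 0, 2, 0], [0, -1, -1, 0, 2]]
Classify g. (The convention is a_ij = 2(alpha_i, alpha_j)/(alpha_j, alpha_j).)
The matrix has rank 5 with 2's on the diagonal. Reading the off-diagonal entries as Dynkin edges (a single edge where a_ij = a_ji = -1; a double or triple edge where a_ij * a_ji = 2 or 3), the diagram is a chain of 5 nodes with a double edge at one end; the terminal node there is the unique long simple root (C_5). One simple-root ordering that puts it in standard form is (alpha_4, alpha_2, alpha_5, alpha_3, alpha_1). So the algebra is type C_5, i.e. sp(10).

C_5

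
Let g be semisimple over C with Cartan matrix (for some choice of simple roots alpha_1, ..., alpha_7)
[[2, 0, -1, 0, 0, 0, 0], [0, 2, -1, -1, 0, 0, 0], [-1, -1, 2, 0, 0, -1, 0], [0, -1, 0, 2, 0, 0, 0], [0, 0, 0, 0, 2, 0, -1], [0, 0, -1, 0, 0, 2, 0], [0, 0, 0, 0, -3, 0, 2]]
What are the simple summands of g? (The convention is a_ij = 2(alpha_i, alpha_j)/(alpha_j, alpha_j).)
D5 ⊕ G2

The diagram associated to this matrix has two connected components: the simple roots {alpha_1, alpha_2, alpha_3, alpha_4, alpha_6} form a chain of 3 nodes with a fork of two nodes at one end (D_5), and {alpha_5, alpha_7} form two nodes joined by a triple edge (G_2). A semisimple Lie algebra decomposes uniquely as the direct sum of simple ideals, one per connected component of its Dynkin diagram, so g ≅ D_5 ⊕ G_2 (dimension 45 + 14 = 59).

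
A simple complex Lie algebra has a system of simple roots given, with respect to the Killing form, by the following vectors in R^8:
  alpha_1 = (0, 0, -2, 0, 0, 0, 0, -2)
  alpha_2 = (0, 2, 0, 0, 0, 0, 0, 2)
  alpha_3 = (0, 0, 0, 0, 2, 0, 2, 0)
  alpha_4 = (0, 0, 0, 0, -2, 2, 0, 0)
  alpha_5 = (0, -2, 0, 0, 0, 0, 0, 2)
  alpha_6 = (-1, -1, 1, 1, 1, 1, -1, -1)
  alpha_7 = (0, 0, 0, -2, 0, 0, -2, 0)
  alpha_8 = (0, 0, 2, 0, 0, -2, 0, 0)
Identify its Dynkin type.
Compute the Cartan integers a_ij = 2(alpha_i, alpha_j)/(alpha_j, alpha_j); the resulting 8x8 Cartan matrix is
[[2, -1, 0, 0, -1, 0, 0, -1], [-1, 2, 0, 0, 0, -1, 0, 0], [0, 0, 2, -1, 0, 0, -1, 0], [0, 0, -1, 2, 0, 0, 0, -1], [-1, 0, 0, 0, 2, 0, 0, 0], [0, -1, 0, 0, 0, 2, 0, 0], [0, 0, -1, 0, 0, 0, 2, 0], [-1, 0, 0, -1, 0, 0, 0, 2]].
All simple roots have the same length, so the diagram is simply laced. The associated Dynkin diagram is a chain of 7 nodes with one extra node attached to the third node from one end (E_8), so the type is E_8.

E_8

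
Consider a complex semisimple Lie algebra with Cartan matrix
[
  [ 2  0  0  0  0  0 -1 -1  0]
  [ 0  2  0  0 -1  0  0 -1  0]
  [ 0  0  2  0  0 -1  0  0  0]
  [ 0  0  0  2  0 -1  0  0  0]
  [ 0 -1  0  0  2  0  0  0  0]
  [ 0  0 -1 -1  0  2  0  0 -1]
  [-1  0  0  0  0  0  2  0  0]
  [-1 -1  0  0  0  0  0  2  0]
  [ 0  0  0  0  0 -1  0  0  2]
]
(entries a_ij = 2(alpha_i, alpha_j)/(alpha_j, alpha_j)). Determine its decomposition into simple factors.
The diagram associated to this matrix has two connected components: the simple roots {alpha_1, alpha_2, alpha_5, alpha_7, alpha_8} form a chain of 5 nodes with single edges (A_5), and {alpha_3, alpha_4, alpha_6, alpha_9} form a chain of 2 nodes with a fork of two nodes at one end (D_4). A semisimple Lie algebra decomposes uniquely as the direct sum of simple ideals, one per connected component of its Dynkin diagram, so g ≅ A_5 ⊕ D_4 (dimension 35 + 28 = 63).

A_5 + D_4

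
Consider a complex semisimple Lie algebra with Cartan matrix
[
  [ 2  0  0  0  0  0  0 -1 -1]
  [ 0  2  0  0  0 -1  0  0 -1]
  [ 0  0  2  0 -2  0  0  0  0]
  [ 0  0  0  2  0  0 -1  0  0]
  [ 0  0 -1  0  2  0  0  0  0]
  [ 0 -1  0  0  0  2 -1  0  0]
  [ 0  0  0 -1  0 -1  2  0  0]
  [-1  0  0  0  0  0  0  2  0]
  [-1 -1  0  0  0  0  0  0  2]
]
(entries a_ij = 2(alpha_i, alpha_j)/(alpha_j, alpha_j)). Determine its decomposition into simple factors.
The diagram associated to this matrix has two connected components: the simple roots {alpha_1, alpha_2, alpha_4, alpha_6, alpha_7, alpha_8, alpha_9} form a chain of 7 nodes with single edges (A_7), and {alpha_3, alpha_5} form a chain of 2 nodes with a double edge at one end; the terminal node there is the unique short simple root (B_2). A semisimple Lie algebra decomposes uniquely as the direct sum of simple ideals, one per connected component of its Dynkin diagram, so g ≅ A_7 ⊕ B_2 (dimension 63 + 10 = 73).

A7 ⊕ B2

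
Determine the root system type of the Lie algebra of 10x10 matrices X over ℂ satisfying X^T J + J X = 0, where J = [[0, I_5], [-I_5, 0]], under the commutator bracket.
This is sp(10), which has dimension 10(10+1)/2 = 55 and rank 10/2 = 5. In the classification of classical Lie algebras, the symplectic algebra sp(2n) has type C_n; here n = 5, so the Dynkin diagram is a chain of 5 nodes with a double edge at one end; the terminal node there is the unique long simple root (C_5). Hence the type is C_5.

C_5 (sp(10))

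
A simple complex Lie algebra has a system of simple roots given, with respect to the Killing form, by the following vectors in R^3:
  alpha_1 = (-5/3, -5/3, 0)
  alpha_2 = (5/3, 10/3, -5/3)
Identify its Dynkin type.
G_2

Compute the Cartan integers a_ij = 2(alpha_i, alpha_j)/(alpha_j, alpha_j); the resulting 2x2 Cartan matrix is
[[2, -1], [-3, 2]].
The roots have two lengths (squared-length ratio 3:1); the short ones are alpha_{1}. The associated Dynkin diagram is two nodes joined by a triple edge (G_2), so the type is G_2.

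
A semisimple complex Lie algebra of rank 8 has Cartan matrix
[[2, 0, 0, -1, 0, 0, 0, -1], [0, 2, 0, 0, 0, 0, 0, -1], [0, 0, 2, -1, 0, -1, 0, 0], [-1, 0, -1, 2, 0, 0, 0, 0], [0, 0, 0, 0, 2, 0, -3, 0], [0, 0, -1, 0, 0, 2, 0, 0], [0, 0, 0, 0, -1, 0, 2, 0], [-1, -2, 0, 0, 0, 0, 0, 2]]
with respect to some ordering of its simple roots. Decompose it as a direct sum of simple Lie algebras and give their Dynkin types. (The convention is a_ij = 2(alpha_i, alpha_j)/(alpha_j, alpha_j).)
The diagram associated to this matrix has two connected components: the simple roots {alpha_1, alpha_2, alpha_3, alpha_4, alpha_6, alpha_8} form a chain of 6 nodes with a double edge at one end; the terminal node there is the unique short simple root (B_6), and {alpha_5, alpha_7} form two nodes joined by a triple edge (G_2). A semisimple Lie algebra decomposes uniquely as the direct sum of simple ideals, one per connected component of its Dynkin diagram, so g ≅ B_6 ⊕ G_2 (dimension 78 + 14 = 92).

B6 + G2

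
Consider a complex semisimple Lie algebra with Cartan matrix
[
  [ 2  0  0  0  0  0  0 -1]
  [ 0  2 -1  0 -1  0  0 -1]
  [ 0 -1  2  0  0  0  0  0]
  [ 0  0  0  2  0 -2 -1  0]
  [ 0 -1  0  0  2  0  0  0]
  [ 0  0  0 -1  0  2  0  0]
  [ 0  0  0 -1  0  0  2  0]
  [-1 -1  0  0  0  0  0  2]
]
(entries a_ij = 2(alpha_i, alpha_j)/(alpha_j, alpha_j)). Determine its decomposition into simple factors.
B_3 + D_5

The diagram associated to this matrix has two connected components: the simple roots {alpha_4, alpha_6, alpha_7} form a chain of 3 nodes with a double edge at one end; the terminal node there is the unique short simple root (B_3), and {alpha_1, alpha_2, alpha_3, alpha_5, alpha_8} form a chain of 3 nodes with a fork of two nodes at one end (D_5). A semisimple Lie algebra decomposes uniquely as the direct sum of simple ideals, one per connected component of its Dynkin diagram, so g ≅ B_3 ⊕ D_5 (dimension 21 + 45 = 66).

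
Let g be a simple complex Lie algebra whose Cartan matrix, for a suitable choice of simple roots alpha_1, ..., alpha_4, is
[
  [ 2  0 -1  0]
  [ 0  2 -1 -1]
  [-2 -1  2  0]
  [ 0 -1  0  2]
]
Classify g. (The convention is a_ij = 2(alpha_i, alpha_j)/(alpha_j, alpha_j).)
B_4 (so(9))

The matrix has rank 4 with 2's on the diagonal. Reading the off-diagonal entries as Dynkin edges (a single edge where a_ij = a_ji = -1; a double or triple edge where a_ij * a_ji = 2 or 3), the diagram is a chain of 4 nodes with a double edge at one end; the terminal node there is the unique short simple root (B_4). One simple-root ordering that puts it in standard form is (alpha_4, alpha_2, alpha_3, alpha_1). So the algebra is type B_4, i.e. so(9).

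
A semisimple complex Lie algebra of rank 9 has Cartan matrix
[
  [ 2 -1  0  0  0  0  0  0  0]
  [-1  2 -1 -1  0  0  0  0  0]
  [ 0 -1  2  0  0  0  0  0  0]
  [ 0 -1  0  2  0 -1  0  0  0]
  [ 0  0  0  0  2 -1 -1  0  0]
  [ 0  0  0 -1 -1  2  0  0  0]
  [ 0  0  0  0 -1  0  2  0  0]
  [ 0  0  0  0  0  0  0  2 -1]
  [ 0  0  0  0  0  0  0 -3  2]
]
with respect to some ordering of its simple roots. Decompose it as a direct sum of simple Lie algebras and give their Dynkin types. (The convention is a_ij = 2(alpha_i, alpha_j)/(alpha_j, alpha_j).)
D_7 (so(14)) ⊕ G_2

The diagram associated to this matrix has two connected components: the simple roots {alpha_1, alpha_2, alpha_3, alpha_4, alpha_5, alpha_6, alpha_7} form a chain of 5 nodes with a fork of two nodes at one end (D_7), and {alpha_8, alpha_9} form two nodes joined by a triple edge (G_2). A semisimple Lie algebra decomposes uniquely as the direct sum of simple ideals, one per connected component of its Dynkin diagram, so g ≅ D_7 ⊕ G_2 (dimension 91 + 14 = 105).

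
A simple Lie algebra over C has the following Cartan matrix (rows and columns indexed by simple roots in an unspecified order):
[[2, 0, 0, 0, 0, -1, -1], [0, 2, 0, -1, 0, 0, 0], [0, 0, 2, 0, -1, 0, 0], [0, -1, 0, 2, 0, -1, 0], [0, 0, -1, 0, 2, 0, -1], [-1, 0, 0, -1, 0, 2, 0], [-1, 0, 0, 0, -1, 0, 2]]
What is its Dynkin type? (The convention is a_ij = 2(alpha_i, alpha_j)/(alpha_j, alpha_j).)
The matrix has rank 7 with 2's on the diagonal. Reading the off-diagonal entries as Dynkin edges (a single edge where a_ij = a_ji = -1; a double or triple edge where a_ij * a_ji = 2 or 3), the diagram is a chain of 7 nodes with single edges (A_7). One simple-root ordering that puts it in standard form is (alpha_3, alpha_5, alpha_7, alpha_1, alpha_6, alpha_4, alpha_2). So the algebra is type A_7, i.e. sl(8).

A_7 (sl(8))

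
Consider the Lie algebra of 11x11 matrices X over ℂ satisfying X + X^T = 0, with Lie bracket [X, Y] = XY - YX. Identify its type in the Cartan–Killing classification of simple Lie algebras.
This is so(11) with 11 odd, which has dimension 11(11-1)/2 = 55 and rank (11-1)/2 = 5. In the classification of classical Lie algebras, the orthogonal algebra so(2n+1) in an odd number of variables has type B_n; here n = 5, so the Dynkin diagram is a chain of 5 nodes with a double edge at one end; the terminal node there is the unique short simple root (B_5). Hence the type is B_5.

B_5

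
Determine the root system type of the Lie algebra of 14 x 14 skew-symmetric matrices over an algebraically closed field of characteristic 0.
D7

This is so(14) with 14 even, which has dimension 14(14-1)/2 = 91 and rank 14/2 = 7. In the classification of classical Lie algebras, the orthogonal algebra so(2n) in an even number of variables has type D_n; here n = 7, so the Dynkin diagram is a chain of 5 nodes with a fork of two nodes at one end (D_7). Hence the type is D_7.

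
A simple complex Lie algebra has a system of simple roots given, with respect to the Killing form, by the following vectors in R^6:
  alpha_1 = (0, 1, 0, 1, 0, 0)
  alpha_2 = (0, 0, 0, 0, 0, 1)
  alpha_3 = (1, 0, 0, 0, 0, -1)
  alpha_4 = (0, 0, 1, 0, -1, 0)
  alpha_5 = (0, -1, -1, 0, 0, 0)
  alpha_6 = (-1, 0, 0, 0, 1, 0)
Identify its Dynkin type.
type B_6

Compute the Cartan integers a_ij = 2(alpha_i, alpha_j)/(alpha_j, alpha_j); the resulting 6x6 Cartan matrix is
[[2, 0, 0, 0, -1, 0], [0, 2, -1, 0, 0, 0], [0, -2, 2, 0, 0, -1], [0, 0, 0, 2, -1, -1], [-1, 0, 0, -1, 2, 0], [0, 0, -1, -1, 0, 2]].
The roots have two lengths (squared-length ratio 2:1); the short ones are alpha_{2}. The associated Dynkin diagram is a chain of 6 nodes with a double edge at one end; the terminal node there is the unique short simple root (B_6), so the type is B_6 (the algebra so(13)).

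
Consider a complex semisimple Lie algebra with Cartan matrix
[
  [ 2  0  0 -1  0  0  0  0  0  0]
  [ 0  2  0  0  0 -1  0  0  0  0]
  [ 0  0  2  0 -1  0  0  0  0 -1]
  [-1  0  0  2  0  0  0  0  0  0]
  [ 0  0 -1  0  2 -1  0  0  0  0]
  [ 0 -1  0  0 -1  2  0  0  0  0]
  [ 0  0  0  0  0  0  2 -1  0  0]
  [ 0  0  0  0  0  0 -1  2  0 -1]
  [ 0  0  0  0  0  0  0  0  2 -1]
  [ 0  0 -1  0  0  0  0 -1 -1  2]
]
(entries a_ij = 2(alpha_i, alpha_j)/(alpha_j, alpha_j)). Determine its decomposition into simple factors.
A_2 (sl(3)) ⊕ E_8

The diagram associated to this matrix has two connected components: the simple roots {alpha_1, alpha_4} form a chain of 2 nodes with single edges (A_2), and {alpha_2, alpha_3, alpha_5, alpha_6, alpha_7, alpha_8, alpha_9, alpha_10} form a chain of 7 nodes with one extra node attached to the third node from one end (E_8). A semisimple Lie algebra decomposes uniquely as the direct sum of simple ideals, one per connected component of its Dynkin diagram, so g ≅ A_2 ⊕ E_8 (dimension 8 + 248 = 256).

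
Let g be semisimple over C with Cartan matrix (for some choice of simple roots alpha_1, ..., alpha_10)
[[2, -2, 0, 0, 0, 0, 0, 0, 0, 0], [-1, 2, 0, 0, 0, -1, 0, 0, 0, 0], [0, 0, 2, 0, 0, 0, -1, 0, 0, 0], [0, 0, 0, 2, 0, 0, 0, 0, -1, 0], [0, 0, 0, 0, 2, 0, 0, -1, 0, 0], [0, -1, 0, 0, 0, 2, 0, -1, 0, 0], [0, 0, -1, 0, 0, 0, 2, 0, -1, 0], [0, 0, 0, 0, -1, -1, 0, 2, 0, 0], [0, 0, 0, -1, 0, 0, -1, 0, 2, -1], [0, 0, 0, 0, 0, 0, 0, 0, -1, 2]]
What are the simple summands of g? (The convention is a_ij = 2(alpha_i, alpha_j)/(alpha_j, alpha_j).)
The diagram associated to this matrix has two connected components: the simple roots {alpha_1, alpha_2, alpha_5, alpha_6, alpha_8} form a chain of 5 nodes with a double edge at one end; the terminal node there is the unique long simple root (C_5), and {alpha_3, alpha_4, alpha_7, alpha_9, alpha_10} form a chain of 3 nodes with a fork of two nodes at one end (D_5). A semisimple Lie algebra decomposes uniquely as the direct sum of simple ideals, one per connected component of its Dynkin diagram, so g ≅ C_5 ⊕ D_5 (dimension 55 + 45 = 100).

type C_5 ⊕ type D_5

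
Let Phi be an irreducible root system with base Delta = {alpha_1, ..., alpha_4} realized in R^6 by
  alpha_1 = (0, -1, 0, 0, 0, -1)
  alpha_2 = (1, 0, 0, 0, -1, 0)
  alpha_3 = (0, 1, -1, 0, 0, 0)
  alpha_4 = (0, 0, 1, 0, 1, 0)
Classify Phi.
A_4

Compute the Cartan integers a_ij = 2(alpha_i, alpha_j)/(alpha_j, alpha_j); the resulting 4x4 Cartan matrix is
[[2, 0, -1, 0], [0, 2, 0, -1], [-1, 0, 2, -1], [0, -1, -1, 2]].
All simple roots have the same length, so the diagram is simply laced. The associated Dynkin diagram is a chain of 4 nodes with single edges (A_4), so the type is A_4 (the algebra sl(5)).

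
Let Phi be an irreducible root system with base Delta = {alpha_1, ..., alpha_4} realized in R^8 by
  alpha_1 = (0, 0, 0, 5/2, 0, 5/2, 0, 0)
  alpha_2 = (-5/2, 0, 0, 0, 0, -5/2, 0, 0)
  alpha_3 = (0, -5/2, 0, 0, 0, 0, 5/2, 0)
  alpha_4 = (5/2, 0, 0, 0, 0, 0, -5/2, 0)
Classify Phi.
Compute the Cartan integers a_ij = 2(alpha_i, alpha_j)/(alpha_j, alpha_j); the resulting 4x4 Cartan matrix is
[[2, -1, 0, 0], [-1, 2, 0, -1], [0, 0, 2, -1], [0, -1, -1, 2]].
All simple roots have the same length, so the diagram is simply laced. The associated Dynkin diagram is a chain of 4 nodes with single edges (A_4), so the type is A_4 (the algebra sl(5)).

A_4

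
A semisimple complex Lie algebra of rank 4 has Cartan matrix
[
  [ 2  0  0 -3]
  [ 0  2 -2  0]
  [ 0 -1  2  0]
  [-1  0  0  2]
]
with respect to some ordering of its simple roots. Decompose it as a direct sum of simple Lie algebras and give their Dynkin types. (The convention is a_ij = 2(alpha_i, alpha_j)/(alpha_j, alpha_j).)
B_2 + G_2

The diagram associated to this matrix has two connected components: the simple roots {alpha_2, alpha_3} form a chain of 2 nodes with a double edge at one end; the terminal node there is the unique short simple root (B_2), and {alpha_1, alpha_4} form two nodes joined by a triple edge (G_2). A semisimple Lie algebra decomposes uniquely as the direct sum of simple ideals, one per connected component of its Dynkin diagram, so g ≅ B_2 ⊕ G_2 (dimension 10 + 14 = 24).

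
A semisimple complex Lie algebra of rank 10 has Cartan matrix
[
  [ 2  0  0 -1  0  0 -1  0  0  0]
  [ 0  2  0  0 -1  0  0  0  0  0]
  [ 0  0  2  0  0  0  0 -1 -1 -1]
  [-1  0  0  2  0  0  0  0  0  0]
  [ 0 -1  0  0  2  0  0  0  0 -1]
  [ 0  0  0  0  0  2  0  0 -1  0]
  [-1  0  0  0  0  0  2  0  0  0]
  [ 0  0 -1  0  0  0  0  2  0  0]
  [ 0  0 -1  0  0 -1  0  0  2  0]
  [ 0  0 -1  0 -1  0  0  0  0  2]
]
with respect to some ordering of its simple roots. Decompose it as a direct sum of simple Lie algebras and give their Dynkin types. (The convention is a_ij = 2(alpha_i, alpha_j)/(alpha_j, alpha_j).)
The diagram associated to this matrix has two connected components: the simple roots {alpha_1, alpha_4, alpha_7} form a chain of 3 nodes with single edges (A_3), and {alpha_2, alpha_3, alpha_5, alpha_6, alpha_8, alpha_9, alpha_10} form a chain of 6 nodes with one extra node attached to the third node from one end (E_7). A semisimple Lie algebra decomposes uniquely as the direct sum of simple ideals, one per connected component of its Dynkin diagram, so g ≅ A_3 ⊕ E_7 (dimension 15 + 133 = 148).

type A_3 ⊕ type E_7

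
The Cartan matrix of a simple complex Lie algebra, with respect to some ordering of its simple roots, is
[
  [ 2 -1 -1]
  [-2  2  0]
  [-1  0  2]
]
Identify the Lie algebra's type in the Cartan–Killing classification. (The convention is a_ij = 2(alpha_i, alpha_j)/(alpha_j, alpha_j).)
The matrix has rank 3 with 2's on the diagonal. Reading the off-diagonal entries as Dynkin edges (a single edge where a_ij = a_ji = -1; a double or triple edge where a_ij * a_ji = 2 or 3), the diagram is a chain of 3 nodes with a double edge at one end; the terminal node there is the unique long simple root (C_3). One simple-root ordering that puts it in standard form is (alpha_3, alpha_1, alpha_2). So the algebra is type C_3, i.e. sp(6).

C_3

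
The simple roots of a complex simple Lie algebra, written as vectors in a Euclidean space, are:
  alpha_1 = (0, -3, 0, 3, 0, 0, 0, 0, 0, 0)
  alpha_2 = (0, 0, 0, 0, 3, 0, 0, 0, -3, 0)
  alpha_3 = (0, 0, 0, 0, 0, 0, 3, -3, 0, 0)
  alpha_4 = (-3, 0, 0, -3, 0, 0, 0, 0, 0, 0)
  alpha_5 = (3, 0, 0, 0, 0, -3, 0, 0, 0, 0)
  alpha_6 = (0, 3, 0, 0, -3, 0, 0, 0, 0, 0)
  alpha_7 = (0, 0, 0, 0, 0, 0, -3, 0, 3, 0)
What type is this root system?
A7

Compute the Cartan integers a_ij = 2(alpha_i, alpha_j)/(alpha_j, alpha_j); the resulting 7x7 Cartan matrix is
[[2, 0, 0, -1, 0, -1, 0], [0, 2, 0, 0, 0, -1, -1], [0, 0, 2, 0, 0, 0, -1], [-1, 0, 0, 2, -1, 0, 0], [0, 0, 0, -1, 2, 0, 0], [-1, -1, 0, 0, 0, 2, 0], [0, -1, -1, 0, 0, 0, 2]].
All simple roots have the same length, so the diagram is simply laced. The associated Dynkin diagram is a chain of 7 nodes with single edges (A_7), so the type is A_7 (the algebra sl(8)).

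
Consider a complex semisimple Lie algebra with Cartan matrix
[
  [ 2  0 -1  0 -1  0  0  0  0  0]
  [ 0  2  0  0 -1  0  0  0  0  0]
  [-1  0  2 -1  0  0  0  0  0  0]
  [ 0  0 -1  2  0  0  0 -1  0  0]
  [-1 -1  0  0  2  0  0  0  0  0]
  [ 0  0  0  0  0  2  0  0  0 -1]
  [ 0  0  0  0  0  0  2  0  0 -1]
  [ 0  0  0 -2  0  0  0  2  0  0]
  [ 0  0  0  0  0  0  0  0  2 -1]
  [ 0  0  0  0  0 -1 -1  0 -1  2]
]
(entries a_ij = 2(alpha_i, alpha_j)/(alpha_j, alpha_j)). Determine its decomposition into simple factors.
C_6 (sp(12)) ⊕ D_4 (so(8))

The diagram associated to this matrix has two connected components: the simple roots {alpha_1, alpha_2, alpha_3, alpha_4, alpha_5, alpha_8} form a chain of 6 nodes with a double edge at one end; the terminal node there is the unique long simple root (C_6), and {alpha_6, alpha_7, alpha_9, alpha_10} form a chain of 2 nodes with a fork of two nodes at one end (D_4). A semisimple Lie algebra decomposes uniquely as the direct sum of simple ideals, one per connected component of its Dynkin diagram, so g ≅ C_6 ⊕ D_4 (dimension 78 + 28 = 106).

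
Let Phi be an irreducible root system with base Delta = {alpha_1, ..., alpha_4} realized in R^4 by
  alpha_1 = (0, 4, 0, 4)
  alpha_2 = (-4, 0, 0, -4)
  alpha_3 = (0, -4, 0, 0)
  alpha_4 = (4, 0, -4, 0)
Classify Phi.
Compute the Cartan integers a_ij = 2(alpha_i, alpha_j)/(alpha_j, alpha_j); the resulting 4x4 Cartan matrix is
[[2, -1, -2, 0], [-1, 2, 0, -1], [-1, 0, 2, 0], [0, -1, 0, 2]].
The roots have two lengths (squared-length ratio 2:1); the short ones are alpha_{3}. The associated Dynkin diagram is a chain of 4 nodes with a double edge at one end; the terminal node there is the unique short simple root (B_4), so the type is B_4 (the algebra so(9)).

B_4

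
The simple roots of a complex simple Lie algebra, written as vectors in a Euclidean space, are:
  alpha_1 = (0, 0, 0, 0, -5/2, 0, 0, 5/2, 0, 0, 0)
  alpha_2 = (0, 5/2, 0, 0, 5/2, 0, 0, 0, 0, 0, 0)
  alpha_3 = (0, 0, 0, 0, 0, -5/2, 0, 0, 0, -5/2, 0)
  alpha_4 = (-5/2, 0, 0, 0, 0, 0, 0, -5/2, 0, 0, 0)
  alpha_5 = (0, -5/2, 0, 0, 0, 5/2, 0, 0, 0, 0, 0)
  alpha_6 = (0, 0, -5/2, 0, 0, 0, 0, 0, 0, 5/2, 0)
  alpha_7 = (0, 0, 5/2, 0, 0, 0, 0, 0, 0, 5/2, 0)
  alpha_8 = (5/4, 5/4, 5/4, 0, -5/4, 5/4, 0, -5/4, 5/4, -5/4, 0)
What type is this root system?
Compute the Cartan integers a_ij = 2(alpha_i, alpha_j)/(alpha_j, alpha_j); the resulting 8x8 Cartan matrix is
[[2, -1, 0, -1, 0, 0, 0, 0], [-1, 2, 0, 0, -1, 0, 0, 0], [0, 0, 2, 0, -1, -1, -1, 0], [-1, 0, 0, 2, 0, 0, 0, 0], [0, -1, -1, 0, 2, 0, 0, 0], [0, 0, -1, 0, 0, 2, 0, -1], [0, 0, -1, 0, 0, 0, 2, 0], [0, 0, 0, 0, 0, -1, 0, 2]].
All simple roots have the same length, so the diagram is simply laced. The associated Dynkin diagram is a chain of 7 nodes with one extra node attached to the third node from one end (E_8), so the type is E_8.

E_8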